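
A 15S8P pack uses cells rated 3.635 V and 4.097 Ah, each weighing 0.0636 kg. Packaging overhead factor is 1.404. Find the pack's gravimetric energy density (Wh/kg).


Step 1: V_pack = 15 * 3.635 = 54.525 V
Step 2: C_pack = 8 * 4.097 = 32.776 Ah
Step 3: E_pack = V_pack * C_pack = 54.525 * 32.776 = 1787.1 Wh
Step 4: m_pack = 15 * 8 * 0.0636 * 1.404 = 10.715 kg
Step 5: ED = E_pack / m_pack = 1787.1 / 10.715 = 166.8 Wh/kg

166.8 Wh/kg


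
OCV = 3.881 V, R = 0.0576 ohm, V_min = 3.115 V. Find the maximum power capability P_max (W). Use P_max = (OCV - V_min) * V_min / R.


P_max = (OCV - V_min) * V_min / R = (3.881 - 3.115) * 3.115 / 0.0576 = 0.766 * 3.115 / 0.0576 = 41.43 W

41.43 W


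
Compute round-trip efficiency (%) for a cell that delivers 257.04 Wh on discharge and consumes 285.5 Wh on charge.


eta_e = E_dis / E_chg * 100 = 257.04 / 285.5 * 100 = 90.03%

90.03%


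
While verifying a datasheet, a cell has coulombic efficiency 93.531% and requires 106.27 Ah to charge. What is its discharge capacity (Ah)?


Q_dis = eta/100 * Q_chg = 93.531/100 * 106.27 = 99.40 Ah

99.40 Ah


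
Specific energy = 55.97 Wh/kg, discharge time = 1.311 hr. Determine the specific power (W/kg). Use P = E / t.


Specific power = 55.97 Wh/kg / 1.311 hr = 42.69 W/kg

42.69 W/kg


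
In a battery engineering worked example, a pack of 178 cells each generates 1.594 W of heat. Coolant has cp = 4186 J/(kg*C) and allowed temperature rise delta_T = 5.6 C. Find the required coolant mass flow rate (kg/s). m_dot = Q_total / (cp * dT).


Step 1: Total heat Q = 178 * 1.594 W = 283.73 W
Step 2: denom = cp * dT = 4186 * 5.6 = 23442
Step 3: m_dot = 283.73 / 23442 = 0.01210 kg/s

0.01210 kg/s


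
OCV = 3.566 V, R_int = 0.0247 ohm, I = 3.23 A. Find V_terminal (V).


V = OCV - I*R = 3.566 - 3.23 * 0.0247 = 3.486 V

3.486 V


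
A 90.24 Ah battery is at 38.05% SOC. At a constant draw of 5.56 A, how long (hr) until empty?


Step 1: remaining = SOC/100 * C_total = 38.05/100 * 90.24 = 34.336 Ah
Step 2: t = remaining / I = 34.336 / 5.56 = 6.176 hr

6.176 hr


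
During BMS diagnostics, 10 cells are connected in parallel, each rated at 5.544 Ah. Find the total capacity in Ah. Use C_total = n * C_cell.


C_total = 10 * 5.544 = 55.44 Ah

55.44 Ah


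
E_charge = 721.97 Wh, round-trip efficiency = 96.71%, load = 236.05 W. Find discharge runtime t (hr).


Step 1: E_discharge = eta/100 * E_charge = 96.71/100 * 721.97 = 698.22 Wh
Step 2: t = E_discharge / P = 698.22 / 236.05 = 2.958 hr

2.958 hr


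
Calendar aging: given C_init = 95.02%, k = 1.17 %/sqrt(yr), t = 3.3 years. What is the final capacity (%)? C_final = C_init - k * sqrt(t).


sqrt(t) = sqrt(3.3) = 1.8166
C_final = 95.02 - 1.17 * 1.8166 = 92.89%

92.89%


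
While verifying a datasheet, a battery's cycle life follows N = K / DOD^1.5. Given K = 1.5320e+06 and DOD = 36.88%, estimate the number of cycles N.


DOD^1.5 = 223.97
N = K / DOD^1.5 = 1.5320e+06 / 223.97 = 6840

6840 cycles


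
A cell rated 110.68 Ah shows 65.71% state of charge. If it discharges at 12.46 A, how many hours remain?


Step 1: remaining = SOC/100 * C_total = 65.71/100 * 110.68 = 72.728 Ah
Step 2: t = remaining / I = 72.728 / 12.46 = 5.837 hr

5.837 hr


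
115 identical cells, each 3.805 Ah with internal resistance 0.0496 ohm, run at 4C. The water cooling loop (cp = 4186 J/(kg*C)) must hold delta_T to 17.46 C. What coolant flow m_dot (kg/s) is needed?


Step 1: I = 4 * 3.805 = 15.22 A
Step 2: Q_cell = I^2 * R = 15.22^2 * 0.0496 = 11.49 W
Step 3: Q_total = 115 * 11.49 = 1321.4 W
Step 4: m_dot = Q_total / (cp * dT) = 1321.4 / (4186 * 17.46) = 0.01808 kg/s

0.01808 kg/s


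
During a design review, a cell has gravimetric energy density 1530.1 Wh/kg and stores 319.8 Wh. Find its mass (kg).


m = E / ED = 319.8 / 1530.1 = 0.2090 kg

0.2090 kg


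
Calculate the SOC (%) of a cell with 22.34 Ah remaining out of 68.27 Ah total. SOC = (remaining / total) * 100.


SOC = (remaining / total) * 100 = (22.34 / 68.27) * 100 = 32.72%

32.72%


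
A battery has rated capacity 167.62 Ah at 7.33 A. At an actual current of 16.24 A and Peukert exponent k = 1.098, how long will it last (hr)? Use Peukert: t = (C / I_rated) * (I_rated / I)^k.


Step 1: t_rated = C / I_rated = 167.62 / 7.33 = 22.868 hr
Step 2: ratio = 7.33 / 16.24 = 0.45135
Step 3: ratio^k = 0.45135^1.098 = 0.4175
Step 4: t = t_rated * ratio^k = 22.868 * 0.4175 = 9.547 hr

9.547 hr


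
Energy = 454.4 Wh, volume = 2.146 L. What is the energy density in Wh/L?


Volumetric ED = 454.4 Wh / 2.146 L = 211.7 Wh/L

211.7 Wh/L


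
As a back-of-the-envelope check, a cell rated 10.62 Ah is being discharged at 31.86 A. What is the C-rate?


Rearranging: C_rate = 31.86 / 10.62 = 3C

3C


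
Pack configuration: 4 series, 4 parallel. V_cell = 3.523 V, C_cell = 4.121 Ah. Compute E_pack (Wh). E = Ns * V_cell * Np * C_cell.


E = Ns * Vcell * Np * Ccell = 4 * 3.523 * 4 * 4.121 = 232.3 Wh

232.3 Wh


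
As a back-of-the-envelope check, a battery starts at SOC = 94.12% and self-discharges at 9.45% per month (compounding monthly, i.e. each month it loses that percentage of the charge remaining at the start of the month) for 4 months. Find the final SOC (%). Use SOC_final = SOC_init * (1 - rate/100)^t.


decay = (1 - 9.45/100)^4 = 0.67229
SOC_final = 94.12 * 0.67229 = 63.28%

63.28%


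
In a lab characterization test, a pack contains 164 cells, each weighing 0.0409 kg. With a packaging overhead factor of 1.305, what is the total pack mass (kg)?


Cell mass sum = 164 * 0.0409 = 6.7076 kg
With overhead 1.305: m_pack = 6.7076 * 1.305 = 8.753 kg

8.753 kg


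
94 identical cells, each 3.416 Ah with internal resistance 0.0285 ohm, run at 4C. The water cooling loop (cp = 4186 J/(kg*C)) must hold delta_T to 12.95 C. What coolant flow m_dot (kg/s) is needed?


Step 1: I = 4 * 3.416 = 13.664 A
Step 2: Q_cell = I^2 * R = 13.664^2 * 0.0285 = 5.3211 W
Step 3: Q_total = 94 * 5.3211 = 500.18 W
Step 4: m_dot = Q_total / (cp * dT) = 500.18 / (4186 * 12.95) = 0.009227 kg/s

0.009227 kg/s


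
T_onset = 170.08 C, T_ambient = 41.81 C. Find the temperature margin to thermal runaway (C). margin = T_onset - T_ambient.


Safety margin = 170.08 C - 41.81 C = 128.27 C

128.27 C


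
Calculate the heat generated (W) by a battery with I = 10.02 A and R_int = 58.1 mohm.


Convert: R = 58.1 mohm = 0.0581 ohm
I^2 = 100.4
Q = 100.4 * 0.0581 = 5.833 W

5.833 W


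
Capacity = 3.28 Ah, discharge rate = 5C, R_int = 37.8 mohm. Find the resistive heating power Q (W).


Convert: R = 37.8 mohm = 0.0378 ohm
Step 1: I = C_rate * capacity = 5 * 3.28 = 16.4 A
Step 2: Q = I^2 * R = 16.4^2 * 0.0378 = 268.96 * 0.0378 = 10.17 W

10.17 W


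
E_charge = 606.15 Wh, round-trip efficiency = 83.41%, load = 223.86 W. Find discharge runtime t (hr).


Step 1: E_discharge = eta/100 * E_charge = 83.41/100 * 606.15 = 505.59 Wh
Step 2: t = E_discharge / P = 505.59 / 223.86 = 2.259 hr

2.259 hr


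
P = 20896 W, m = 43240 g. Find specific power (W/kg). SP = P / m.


Convert: m = 43240 g = 43.24 kg
SP = P / m = 20896 / 43.24 = 483.3 W/kg

483.3 W/kg


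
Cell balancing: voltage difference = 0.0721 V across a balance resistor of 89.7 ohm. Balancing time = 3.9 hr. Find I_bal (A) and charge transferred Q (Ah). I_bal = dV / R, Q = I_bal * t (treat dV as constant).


I_bal = dV / R = 0.0721 / 89.7 = 8.0379e-04 A
Q = I_bal * t = 8.0379e-04 * 3.9 = 0.003135 Ah

I=8.0379e-04 A, Q=0.003135 Ah


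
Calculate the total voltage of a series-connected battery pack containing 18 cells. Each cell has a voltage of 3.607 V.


Series voltages add: 18 * 3.607 V = 64.926 V

64.926 V


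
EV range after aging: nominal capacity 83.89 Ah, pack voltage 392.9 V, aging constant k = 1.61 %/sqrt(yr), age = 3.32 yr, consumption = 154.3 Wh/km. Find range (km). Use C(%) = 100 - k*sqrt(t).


Step 1: capacity retention = 100 - 1.61 * sqrt(3.32) = 100 - 1.61 * 1.8221 = 97.066%
Step 2: C_now = 83.89 * 97.066/100 = 81.429 Ah
Step 3: E_pack = V * C_now = 392.9 * 81.429 = 31993 Wh
Step 4: range = E_pack / consumption = 31993 / 154.3 = 207.3 km

207.3 km


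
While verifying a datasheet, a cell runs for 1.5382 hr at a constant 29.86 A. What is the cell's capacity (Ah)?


C = I * t = 29.86 * 1.5382 = 45.93 Ah

45.93 Ah


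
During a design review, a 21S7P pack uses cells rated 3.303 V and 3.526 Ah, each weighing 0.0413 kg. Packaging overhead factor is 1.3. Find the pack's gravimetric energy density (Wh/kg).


Step 1: V_pack = 21 * 3.303 = 69.363 V
Step 2: C_pack = 7 * 3.526 = 24.682 Ah
Step 3: E_pack = V_pack * C_pack = 69.363 * 24.682 = 1712 Wh
Step 4: m_pack = 21 * 7 * 0.0413 * 1.3 = 7.8924 kg
Step 5: ED = E_pack / m_pack = 1712 / 7.8924 = 216.9 Wh/kg

216.9 Wh/kg


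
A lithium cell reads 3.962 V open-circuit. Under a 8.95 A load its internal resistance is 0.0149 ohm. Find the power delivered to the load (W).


Step 1: V_terminal = OCV - I*R = 3.962 - 8.95 * 0.0149 = 3.8286 V
Step 2: P_out = V_terminal * I = 3.8286 * 8.95 = 34.27 W

34.27 W


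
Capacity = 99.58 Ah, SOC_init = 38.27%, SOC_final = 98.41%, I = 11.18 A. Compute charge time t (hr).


Step 1: dSOC = 98.41% - 38.27% = 60.14%
Step 2: delta_Ah = 99.58 * 60.14 / 100 = 59.887 Ah
Step 3: t = 59.887 / 11.18 = 5.357 hr

5.357 hr


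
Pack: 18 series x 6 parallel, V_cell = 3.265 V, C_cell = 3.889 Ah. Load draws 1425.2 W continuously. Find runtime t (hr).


Step 1: E_pack = Ns * V_cell * Np * C_cell = 18 * 3.265 * 6 * 3.889 = 1371.3 Wh
Step 2: t = E_pack / P = 1371.3 / 1425.2 = 0.9622 hr

0.9622 hr


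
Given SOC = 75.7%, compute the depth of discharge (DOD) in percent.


DOD = 100 - SOC = 100 - 75.7 = 24.3%

24.3%


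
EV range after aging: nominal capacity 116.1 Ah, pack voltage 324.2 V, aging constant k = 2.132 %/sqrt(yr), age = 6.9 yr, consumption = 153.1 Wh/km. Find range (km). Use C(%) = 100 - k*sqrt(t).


Step 1: capacity retention = 100 - 2.132 * sqrt(6.9) = 100 - 2.132 * 2.6268 = 94.4%
Step 2: C_now = 116.1 * 94.4/100 = 109.6 Ah
Step 3: E_pack = V * C_now = 324.2 * 109.6 = 35532 Wh
Step 4: range = E_pack / consumption = 35532 / 153.1 = 232.1 km

232.1 km


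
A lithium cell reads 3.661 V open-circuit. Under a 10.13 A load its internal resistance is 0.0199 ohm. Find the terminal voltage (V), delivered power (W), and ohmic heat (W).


Step 1: V_terminal = OCV - I*R = 3.661 - 10.13 * 0.0199 = 3.4594 V
Step 2: P_out = V_terminal * I = 3.4594 * 10.13 = 35.04 W
Step 3: Q = I^2 * R = 10.13^2 * 0.0199 = 2.042 W

V=3.4594 V, P=35.04 W, Q=2.042 W


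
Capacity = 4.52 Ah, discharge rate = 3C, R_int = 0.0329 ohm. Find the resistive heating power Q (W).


Step 1: I = C_rate * capacity = 3 * 4.52 = 13.56 A
Step 2: Q = I^2 * R = 13.56^2 * 0.0329 = 183.87 * 0.0329 = 6.049 W

6.049 W


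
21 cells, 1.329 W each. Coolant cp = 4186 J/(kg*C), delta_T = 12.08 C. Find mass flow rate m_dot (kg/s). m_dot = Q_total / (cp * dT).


Step 1: Total heat Q = 21 * 1.329 W = 27.909 W
Step 2: denom = cp * dT = 4186 * 12.08 = 50567
Step 3: m_dot = 27.909 / 50567 = 5.519e-04 kg/s

5.519e-04 kg/s


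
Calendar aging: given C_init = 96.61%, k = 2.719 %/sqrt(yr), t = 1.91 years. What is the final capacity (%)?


sqrt(t) = sqrt(1.91) = 1.382
C_final = 96.61 - 2.719 * 1.382 = 92.85%

92.85%


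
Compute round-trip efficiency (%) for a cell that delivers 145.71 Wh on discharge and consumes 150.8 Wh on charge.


eta_e = E_dis / E_chg * 100 = 145.71 / 150.8 * 100 = 96.62%

96.62%


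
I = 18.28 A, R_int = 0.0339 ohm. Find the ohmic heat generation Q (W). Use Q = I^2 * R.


I^2 = 334.16
Q = 334.16 * 0.0339 = 11.33 W

11.33 W


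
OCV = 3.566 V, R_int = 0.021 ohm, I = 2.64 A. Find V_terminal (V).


IR drop = 2.64 * 0.021 = 0.05544 V
V = 3.566 - 0.05544 = 3.511 V

3.511 V


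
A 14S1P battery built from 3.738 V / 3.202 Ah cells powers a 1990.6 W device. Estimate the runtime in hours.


Step 1: E_pack = Ns * V_cell * Np * C_cell = 14 * 3.738 * 1 * 3.202 = 167.57 Wh
Step 2: t = E_pack / P = 167.57 / 1990.6 = 0.08418 hr

0.08418 hr


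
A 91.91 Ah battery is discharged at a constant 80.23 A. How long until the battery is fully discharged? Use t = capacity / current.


Runtime = 91.91 Ah / 80.23 A = 1.146 hr

1.146 hr


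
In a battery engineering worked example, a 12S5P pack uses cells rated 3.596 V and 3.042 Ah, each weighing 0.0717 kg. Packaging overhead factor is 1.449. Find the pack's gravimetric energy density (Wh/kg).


Step 1: V_pack = 12 * 3.596 = 43.152 V
Step 2: C_pack = 5 * 3.042 = 15.21 Ah
Step 3: E_pack = V_pack * C_pack = 43.152 * 15.21 = 656.34 Wh
Step 4: m_pack = 12 * 5 * 0.0717 * 1.449 = 6.2336 kg
Step 5: ED = E_pack / m_pack = 656.34 / 6.2336 = 105.3 Wh/kg

105.3 Wh/kg


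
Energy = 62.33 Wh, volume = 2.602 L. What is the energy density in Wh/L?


Volumetric ED = 62.33 Wh / 2.602 L = 23.95 Wh/L

23.95 Wh/L


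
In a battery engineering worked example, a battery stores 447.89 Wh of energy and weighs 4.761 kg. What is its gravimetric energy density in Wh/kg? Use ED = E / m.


Specific energy = 447.89 Wh / 4.761 kg = 94.07 Wh/kg

94.07 Wh/kg


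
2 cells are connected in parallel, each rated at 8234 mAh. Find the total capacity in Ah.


Convert: C_cell = 8234 mAh = 8.234 Ah
C_total = 2 * 8.234 = 16.468 Ah

16.468 Ah


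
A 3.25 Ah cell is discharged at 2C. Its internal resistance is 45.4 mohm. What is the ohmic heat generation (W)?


Convert: R = 45.4 mohm = 0.0454 ohm
Step 1: I = C_rate * capacity = 2 * 3.25 = 6.5 A
Step 2: Q = I^2 * R = 6.5^2 * 0.0454 = 42.25 * 0.0454 = 1.918 W

1.918 W


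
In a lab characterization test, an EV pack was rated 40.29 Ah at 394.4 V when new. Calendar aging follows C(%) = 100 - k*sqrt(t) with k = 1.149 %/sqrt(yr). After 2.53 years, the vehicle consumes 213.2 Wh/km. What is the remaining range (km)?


Step 1: capacity retention = 100 - 1.149 * sqrt(2.53) = 100 - 1.149 * 1.5906 = 98.172%
Step 2: C_now = 40.29 * 98.172/100 = 39.553 Ah
Step 3: E_pack = V * C_now = 394.4 * 39.553 = 15600 Wh
Step 4: range = E_pack / consumption = 15600 / 213.2 = 73.17 km

73.17 km


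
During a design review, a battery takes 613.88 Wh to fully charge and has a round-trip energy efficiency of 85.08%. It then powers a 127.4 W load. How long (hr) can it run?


Step 1: E_discharge = eta/100 * E_charge = 85.08/100 * 613.88 = 522.29 Wh
Step 2: t = E_discharge / P = 522.29 / 127.4 = 4.100 hr

4.100 hr


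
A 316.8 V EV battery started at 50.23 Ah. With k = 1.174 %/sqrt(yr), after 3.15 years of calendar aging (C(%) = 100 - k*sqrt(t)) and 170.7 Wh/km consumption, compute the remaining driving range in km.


Step 1: capacity retention = 100 - 1.174 * sqrt(3.15) = 100 - 1.174 * 1.7748 = 97.916%
Step 2: C_now = 50.23 * 97.916/100 = 49.183 Ah
Step 3: E_pack = V * C_now = 316.8 * 49.183 = 15581 Wh
Step 4: range = E_pack / consumption = 15581 / 170.7 = 91.28 km

91.28 km


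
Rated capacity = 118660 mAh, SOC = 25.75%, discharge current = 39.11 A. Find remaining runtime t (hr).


Convert: C_total = 118660 mAh = 118.66 Ah
Step 1: remaining = SOC/100 * C_total = 25.75/100 * 118.66 = 30.555 Ah
Step 2: t = remaining / I = 30.555 / 39.11 = 0.7813 hr

0.7813 hr


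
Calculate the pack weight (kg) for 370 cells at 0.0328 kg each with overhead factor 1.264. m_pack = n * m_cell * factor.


m_pack = n * m_cell * overhead = 370 * 0.0328 * 1.264 = 15.34 kg

15.34 kg


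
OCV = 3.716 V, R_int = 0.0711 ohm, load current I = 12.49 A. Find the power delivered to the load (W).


Step 1: V_terminal = OCV - I*R = 3.716 - 12.49 * 0.0711 = 2.828 V
Step 2: P_out = V_terminal * I = 2.828 * 12.49 = 35.32 W

35.32 W


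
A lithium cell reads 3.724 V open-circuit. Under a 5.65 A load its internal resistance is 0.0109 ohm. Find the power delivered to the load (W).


Step 1: V_terminal = OCV - I*R = 3.724 - 5.65 * 0.0109 = 3.6624 V
Step 2: P_out = V_terminal * I = 3.6624 * 5.65 = 20.69 W

20.69 W


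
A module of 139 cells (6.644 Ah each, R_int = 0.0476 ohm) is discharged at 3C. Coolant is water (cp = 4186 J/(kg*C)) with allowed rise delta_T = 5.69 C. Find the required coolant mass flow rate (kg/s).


Step 1: I = 3 * 6.644 = 19.932 A
Step 2: Q_cell = I^2 * R = 19.932^2 * 0.0476 = 18.911 W
Step 3: Q_total = 139 * 18.911 = 2628.6 W
Step 4: m_dot = Q_total / (cp * dT) = 2628.6 / (4186 * 5.69) = 0.1104 kg/s

0.1104 kg/s


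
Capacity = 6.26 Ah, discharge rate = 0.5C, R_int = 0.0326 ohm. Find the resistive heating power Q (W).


Step 1: I = C_rate * capacity = 0.5 * 6.26 = 3.13 A
Step 2: Q = I^2 * R = 3.13^2 * 0.0326 = 9.7969 * 0.0326 = 0.3194 W

0.3194 W


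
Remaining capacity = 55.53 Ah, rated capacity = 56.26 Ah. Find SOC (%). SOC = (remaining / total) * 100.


SOC = (remaining / total) * 100 = (55.53 / 56.26) * 100 = 98.70%

98.70%


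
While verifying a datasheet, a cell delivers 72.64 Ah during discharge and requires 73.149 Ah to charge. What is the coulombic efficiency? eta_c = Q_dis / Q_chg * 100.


Coulombic efficiency = 72.64/73.149 * 100% = 99.30%

99.30%


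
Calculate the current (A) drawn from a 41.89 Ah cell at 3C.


I = C_rate * capacity = 3 * 41.89 = 125.67 A

125.67 A


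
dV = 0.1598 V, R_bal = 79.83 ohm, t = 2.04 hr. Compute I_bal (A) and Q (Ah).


First, Ohm's law: I_bal = 0.1598 V / 79.83 ohm = 0.0020018 A
Then Q = I * t = 0.0020018 A * 2.04 hr = 0.004084 Ah

I=0.0020018 A, Q=0.004084 Ah


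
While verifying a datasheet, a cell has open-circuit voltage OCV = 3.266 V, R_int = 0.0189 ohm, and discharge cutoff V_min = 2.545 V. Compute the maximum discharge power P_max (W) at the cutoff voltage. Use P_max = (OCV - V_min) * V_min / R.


P_max = (OCV - V_min) * V_min / R = (3.266 - 2.545) * 2.545 / 0.0189 = 0.721 * 2.545 / 0.0189 = 97.09 W

97.09 W


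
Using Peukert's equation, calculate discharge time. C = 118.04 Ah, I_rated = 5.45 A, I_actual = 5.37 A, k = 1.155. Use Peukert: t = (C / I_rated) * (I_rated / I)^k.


Step 1: t_rated = C / I_rated = 118.04 / 5.45 = 21.659 hr
Step 2: ratio = 5.45 / 5.37 = 1.0149
Step 3: ratio^k = 1.0149^1.155 = 1.0172
Step 4: t = t_rated * ratio^k = 21.659 * 1.0172 = 22.03 hr

22.03 hr


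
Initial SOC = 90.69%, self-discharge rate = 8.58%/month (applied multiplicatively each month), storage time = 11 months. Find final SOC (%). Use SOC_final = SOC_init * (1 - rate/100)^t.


Monthly retention factor = 1 - 8.58/100 = 0.9142
Over 11 months: factor^11 = 0.37278
SOC_final = 90.69 * 0.37278 = 33.81%

33.81%


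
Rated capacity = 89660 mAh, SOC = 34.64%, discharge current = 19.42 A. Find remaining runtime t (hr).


Convert: C_total = 89660 mAh = 89.66 Ah
Step 1: remaining = SOC/100 * C_total = 34.64/100 * 89.66 = 31.058 Ah
Step 2: t = remaining / I = 31.058 / 19.42 = 1.599 hr

1.599 hr


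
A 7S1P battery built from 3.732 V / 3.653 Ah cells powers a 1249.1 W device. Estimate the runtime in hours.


Step 1: E_pack = Ns * V_cell * Np * C_cell = 7 * 3.732 * 1 * 3.653 = 95.431 Wh
Step 2: t = E_pack / P = 95.431 / 1249.1 = 0.07640 hr

0.07640 hr


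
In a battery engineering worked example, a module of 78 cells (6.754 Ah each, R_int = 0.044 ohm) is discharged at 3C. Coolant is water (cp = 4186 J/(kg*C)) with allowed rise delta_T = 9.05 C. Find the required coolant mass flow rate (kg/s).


Step 1: I = 3 * 6.754 = 20.262 A
Step 2: Q_cell = I^2 * R = 20.262^2 * 0.044 = 18.064 W
Step 3: Q_total = 78 * 18.064 = 1409 W
Step 4: m_dot = Q_total / (cp * dT) = 1409 / (4186 * 9.05) = 0.03719 kg/s

0.03719 kg/s


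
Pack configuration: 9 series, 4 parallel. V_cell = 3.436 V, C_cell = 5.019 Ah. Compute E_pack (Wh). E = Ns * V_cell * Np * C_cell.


E = Ns * Vcell * Np * Ccell = 9 * 3.436 * 4 * 5.019 = 620.8 Wh

620.8 Wh


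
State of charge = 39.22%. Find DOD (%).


Complement of SOC: DOD = 100% - 39.22% = 60.78%

60.78%


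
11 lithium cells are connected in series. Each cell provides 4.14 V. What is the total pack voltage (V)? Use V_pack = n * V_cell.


With 11 cells in series at 4.14 V each, V_pack = 45.54 V

45.54 V


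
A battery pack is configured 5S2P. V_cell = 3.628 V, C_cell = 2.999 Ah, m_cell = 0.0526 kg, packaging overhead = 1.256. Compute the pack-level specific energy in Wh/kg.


Step 1: V_pack = 5 * 3.628 = 18.14 V
Step 2: C_pack = 2 * 2.999 = 5.998 Ah
Step 3: E_pack = V_pack * C_pack = 18.14 * 5.998 = 108.8 Wh
Step 4: m_pack = 5 * 2 * 0.0526 * 1.256 = 0.66066 kg
Step 5: ED = E_pack / m_pack = 108.8 / 0.66066 = 164.7 Wh/kg

164.7 Wh/kg


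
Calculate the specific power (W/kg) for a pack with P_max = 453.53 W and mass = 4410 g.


Convert: m = 4410 g = 4.41 kg
Specific power = 453.53 W / 4.41 kg = 102.8 W/kg

102.8 W/kg


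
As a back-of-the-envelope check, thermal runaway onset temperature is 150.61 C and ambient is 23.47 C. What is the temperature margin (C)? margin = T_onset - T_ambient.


Safety margin = 150.61 C - 23.47 C = 127.14 C

127.14 C


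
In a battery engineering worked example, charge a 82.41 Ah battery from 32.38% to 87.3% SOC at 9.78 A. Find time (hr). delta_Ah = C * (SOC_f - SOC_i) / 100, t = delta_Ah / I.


Step 1: dSOC = 87.3% - 32.38% = 54.92%
Step 2: delta_Ah = 82.41 * 54.92 / 100 = 45.26 Ah
Step 3: t = 45.26 / 9.78 = 4.628 hr

4.628 hr


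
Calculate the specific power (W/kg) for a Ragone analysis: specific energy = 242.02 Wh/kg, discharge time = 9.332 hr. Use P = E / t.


Specific power = 242.02 Wh/kg / 9.332 hr = 25.93 W/kg

25.93 W/kg


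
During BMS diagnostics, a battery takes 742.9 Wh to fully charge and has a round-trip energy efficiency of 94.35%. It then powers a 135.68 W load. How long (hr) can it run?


Step 1: E_discharge = eta/100 * E_charge = 94.35/100 * 742.9 = 700.93 Wh
Step 2: t = E_discharge / P = 700.93 / 135.68 = 5.166 hr

5.166 hr


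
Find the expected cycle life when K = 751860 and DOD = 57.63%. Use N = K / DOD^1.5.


Step 1: DOD^1.5 = 57.63^1.5 = 437.49
Step 2: N = 751860 / 437.49 = 1719 cycles

1719 cycles


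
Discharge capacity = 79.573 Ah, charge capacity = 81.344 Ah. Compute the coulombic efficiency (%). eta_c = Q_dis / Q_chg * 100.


Coulombic efficiency = 79.573/81.344 * 100% = 97.82%

97.82%


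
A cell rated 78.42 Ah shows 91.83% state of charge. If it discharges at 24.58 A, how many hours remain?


Step 1: remaining = SOC/100 * C_total = 91.83/100 * 78.42 = 72.013 Ah
Step 2: t = remaining / I = 72.013 / 24.58 = 2.930 hr

2.930 hr


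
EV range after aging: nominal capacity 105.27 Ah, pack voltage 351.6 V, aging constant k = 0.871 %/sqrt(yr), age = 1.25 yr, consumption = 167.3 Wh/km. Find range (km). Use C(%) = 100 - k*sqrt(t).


Step 1: capacity retention = 100 - 0.871 * sqrt(1.25) = 100 - 0.871 * 1.118 = 99.026%
Step 2: C_now = 105.27 * 99.026/100 = 104.24 Ah
Step 3: E_pack = V * C_now = 351.6 * 104.24 = 36651 Wh
Step 4: range = E_pack / consumption = 36651 / 167.3 = 219.1 km

219.1 km


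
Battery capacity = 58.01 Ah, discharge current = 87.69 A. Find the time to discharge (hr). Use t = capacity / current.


t = capacity / current = 58.01 / 87.69 = 0.6615 hr

0.6615 hr


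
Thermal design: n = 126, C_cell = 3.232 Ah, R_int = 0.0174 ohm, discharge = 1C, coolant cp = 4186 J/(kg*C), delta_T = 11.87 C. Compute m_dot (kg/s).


Step 1: I = 1 * 3.232 = 3.232 A
Step 2: Q_cell = I^2 * R = 3.232^2 * 0.0174 = 0.18176 W
Step 3: Q_total = 126 * 0.18176 = 22.902 W
Step 4: m_dot = Q_total / (cp * dT) = 22.902 / (4186 * 11.87) = 4.609e-04 kg/s

4.609e-04 kg/s


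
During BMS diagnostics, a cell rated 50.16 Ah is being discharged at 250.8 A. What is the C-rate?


Rearranging: C_rate = 250.8 / 50.16 = 5C

5C


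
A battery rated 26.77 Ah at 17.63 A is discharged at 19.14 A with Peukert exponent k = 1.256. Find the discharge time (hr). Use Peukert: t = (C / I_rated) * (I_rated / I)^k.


Step 1: t_rated = C / I_rated = 26.77 / 17.63 = 1.5184 hr
Step 2: ratio = 17.63 / 19.14 = 0.92111
Step 3: ratio^k = 0.92111^1.256 = 0.90194
Step 4: t = t_rated * ratio^k = 1.5184 * 0.90194 = 1.370 hr

1.370 hr


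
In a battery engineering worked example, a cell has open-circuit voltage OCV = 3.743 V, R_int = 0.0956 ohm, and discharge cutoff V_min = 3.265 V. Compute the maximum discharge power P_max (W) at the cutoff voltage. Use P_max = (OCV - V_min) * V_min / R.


dV = OCV - V_min = 0.478 V (so I_max = dV / R)
P_max = dV * V_min / R = 0.478 * 3.265 / 0.0956 = 16.33 W

16.33 W


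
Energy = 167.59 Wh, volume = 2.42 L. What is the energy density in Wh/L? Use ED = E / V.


ED = E / V = 167.59 / 2.42 = 69.25 Wh/L

69.25 Wh/L


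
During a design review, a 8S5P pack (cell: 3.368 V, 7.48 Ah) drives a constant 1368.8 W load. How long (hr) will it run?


Step 1: E_pack = Ns * V_cell * Np * C_cell = 8 * 3.368 * 5 * 7.48 = 1007.7 Wh
Step 2: t = E_pack / P = 1007.7 / 1368.8 = 0.7362 hr

0.7362 hr


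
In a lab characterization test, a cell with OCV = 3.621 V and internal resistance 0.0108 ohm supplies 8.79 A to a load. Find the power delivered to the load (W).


Step 1: V_terminal = OCV - I*R = 3.621 - 8.79 * 0.0108 = 3.5261 V
Step 2: P_out = V_terminal * I = 3.5261 * 8.79 = 30.99 W

30.99 W


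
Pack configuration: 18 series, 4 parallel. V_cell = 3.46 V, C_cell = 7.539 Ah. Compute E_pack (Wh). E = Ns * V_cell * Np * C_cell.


E = Ns * Vcell * Np * Ccell = 18 * 3.46 * 4 * 7.539 = 1878 Wh

1878 Wh


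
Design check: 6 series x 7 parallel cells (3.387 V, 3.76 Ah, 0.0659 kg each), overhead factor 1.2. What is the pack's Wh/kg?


Step 1: V_pack = 6 * 3.387 = 20.322 V
Step 2: C_pack = 7 * 3.76 = 26.32 Ah
Step 3: E_pack = V_pack * C_pack = 20.322 * 26.32 = 534.88 Wh
Step 4: m_pack = 6 * 7 * 0.0659 * 1.2 = 3.3214 kg
Step 5: ED = E_pack / m_pack = 534.88 / 3.3214 = 161.0 Wh/kg

161.0 Wh/kg


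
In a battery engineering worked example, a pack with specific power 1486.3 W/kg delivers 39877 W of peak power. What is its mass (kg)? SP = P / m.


m = P / SP = 39877 / 1486.3 = 26.83 kg

26.83 kg


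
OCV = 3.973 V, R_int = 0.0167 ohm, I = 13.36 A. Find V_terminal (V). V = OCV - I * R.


IR drop = 13.36 * 0.0167 = 0.22311 V
V = 3.973 - 0.22311 = 3.750 V

3.750 V


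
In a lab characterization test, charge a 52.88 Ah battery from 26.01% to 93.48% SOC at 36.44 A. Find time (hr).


delta_Ah = 52.88 * (93.48 - 26.01) / 100 = 35.678 Ah
t = delta_Ah / I = 35.678 / 36.44 = 0.9791 hr

0.9791 hr


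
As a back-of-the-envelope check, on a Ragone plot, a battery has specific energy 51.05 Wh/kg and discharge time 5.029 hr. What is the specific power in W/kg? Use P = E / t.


Specific power = 51.05 Wh/kg / 5.029 hr = 10.15 W/kg

10.15 W/kg


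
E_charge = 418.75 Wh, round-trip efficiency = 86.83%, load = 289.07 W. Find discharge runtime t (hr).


Step 1: E_discharge = eta/100 * E_charge = 86.83/100 * 418.75 = 363.6 Wh
Step 2: t = E_discharge / P = 363.6 / 289.07 = 1.258 hr

1.258 hr


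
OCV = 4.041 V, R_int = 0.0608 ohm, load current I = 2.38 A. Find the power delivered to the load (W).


Step 1: V_terminal = OCV - I*R = 4.041 - 2.38 * 0.0608 = 3.8963 V
Step 2: P_out = V_terminal * I = 3.8963 * 2.38 = 9.273 W

9.273 W


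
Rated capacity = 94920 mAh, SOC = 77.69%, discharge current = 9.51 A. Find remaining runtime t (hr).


Convert: C_total = 94920 mAh = 94.92 Ah
Step 1: remaining = SOC/100 * C_total = 77.69/100 * 94.92 = 73.743 Ah
Step 2: t = remaining / I = 73.743 / 9.51 = 7.754 hr

7.754 hr


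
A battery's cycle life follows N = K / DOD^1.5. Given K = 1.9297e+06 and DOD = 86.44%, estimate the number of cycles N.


DOD^1.5 = 803.66
N = K / DOD^1.5 = 1.9297e+06 / 803.66 = 2401

2401 cycles


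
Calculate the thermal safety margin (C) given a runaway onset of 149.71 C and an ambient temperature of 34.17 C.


margin = T_onset - T_ambient = 149.71 - 34.17 = 115.54 C

115.54 C


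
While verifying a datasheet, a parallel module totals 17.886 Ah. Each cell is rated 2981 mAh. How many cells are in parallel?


Convert: C_cell = 2981 mAh = 2.981 Ah
n = C_total / C_cell = 17.886 / 2.981 = 6

6


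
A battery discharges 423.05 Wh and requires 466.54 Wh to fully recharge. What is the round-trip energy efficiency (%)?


eta_e = E_dis / E_chg * 100 = 423.05 / 466.54 * 100 = 90.68%

90.68%


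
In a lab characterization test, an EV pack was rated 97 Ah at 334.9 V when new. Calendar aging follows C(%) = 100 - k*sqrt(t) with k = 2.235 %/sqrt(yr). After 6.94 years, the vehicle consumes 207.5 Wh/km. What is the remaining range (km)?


Step 1: capacity retention = 100 - 2.235 * sqrt(6.94) = 100 - 2.235 * 2.6344 = 94.112%
Step 2: C_now = 97 * 94.112/100 = 91.289 Ah
Step 3: E_pack = V * C_now = 334.9 * 91.289 = 30573 Wh
Step 4: range = E_pack / consumption = 30573 / 207.5 = 147.3 km

147.3 km


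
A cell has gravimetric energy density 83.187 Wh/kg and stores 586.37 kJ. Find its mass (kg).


Convert: E = 586.37 kJ = 162.88 Wh
m = E / ED = 162.88 / 83.187 = 1.958 kg

1.958 kg


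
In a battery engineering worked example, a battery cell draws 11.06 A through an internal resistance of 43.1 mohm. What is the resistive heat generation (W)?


Convert: R = 43.1 mohm = 0.0431 ohm
Q = I^2 * R = 11.06^2 * 0.0431 = 5.272 W

5.272 W


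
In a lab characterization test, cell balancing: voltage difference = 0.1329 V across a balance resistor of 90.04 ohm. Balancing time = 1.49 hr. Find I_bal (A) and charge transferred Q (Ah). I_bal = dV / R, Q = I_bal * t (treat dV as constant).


First, Ohm's law: I_bal = 0.1329 V / 90.04 ohm = 0.001476 A
Then Q = I * t = 0.001476 A * 1.49 hr = 0.002199 Ah

I=0.001476 A, Q=0.002199 Ah


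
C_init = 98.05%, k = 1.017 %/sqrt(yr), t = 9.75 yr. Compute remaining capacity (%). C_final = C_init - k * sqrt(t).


sqrt(t) = sqrt(9.75) = 3.1225
C_final = 98.05 - 1.017 * 3.1225 = 94.87%

94.87%


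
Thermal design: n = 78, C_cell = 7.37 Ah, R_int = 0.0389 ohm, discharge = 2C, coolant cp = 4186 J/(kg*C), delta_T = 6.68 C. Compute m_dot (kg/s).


Step 1: I = 2 * 7.37 = 14.74 A
Step 2: Q_cell = I^2 * R = 14.74^2 * 0.0389 = 8.4517 W
Step 3: Q_total = 78 * 8.4517 = 659.23 W
Step 4: m_dot = Q_total / (cp * dT) = 659.23 / (4186 * 6.68) = 0.02358 kg/s

0.02358 kg/s


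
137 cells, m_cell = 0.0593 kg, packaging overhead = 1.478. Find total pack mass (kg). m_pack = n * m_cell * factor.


m_pack = n * m_cell * overhead = 137 * 0.0593 * 1.478 = 12.01 kg

12.01 kg


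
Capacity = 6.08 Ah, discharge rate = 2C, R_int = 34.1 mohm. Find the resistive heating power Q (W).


Convert: R = 34.1 mohm = 0.0341 ohm
Step 1: I = C_rate * capacity = 2 * 6.08 = 12.16 A
Step 2: Q = I^2 * R = 12.16^2 * 0.0341 = 147.87 * 0.0341 = 5.042 W

5.042 W


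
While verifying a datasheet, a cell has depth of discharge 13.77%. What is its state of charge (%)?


SOC = 100 - DOD = 100 - 13.77 = 86.23%

86.23%


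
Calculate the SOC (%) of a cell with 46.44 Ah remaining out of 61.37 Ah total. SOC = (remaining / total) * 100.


SOC% = 46.44 / 61.37 * 100 = 75.67%

75.67%


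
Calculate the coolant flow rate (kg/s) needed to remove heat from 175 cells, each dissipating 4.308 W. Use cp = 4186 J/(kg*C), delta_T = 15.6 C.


Step 1: Total heat Q = 175 * 4.308 W = 753.9 W
Step 2: denom = cp * dT = 4186 * 15.6 = 65302
Step 3: m_dot = 753.9 / 65302 = 0.01154 kg/s

0.01154 kg/s


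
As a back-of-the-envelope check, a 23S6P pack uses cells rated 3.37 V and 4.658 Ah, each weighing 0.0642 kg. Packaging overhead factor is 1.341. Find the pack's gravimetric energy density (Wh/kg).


Step 1: V_pack = 23 * 3.37 = 77.51 V
Step 2: C_pack = 6 * 4.658 = 27.948 Ah
Step 3: E_pack = V_pack * C_pack = 77.51 * 27.948 = 2166.2 Wh
Step 4: m_pack = 23 * 6 * 0.0642 * 1.341 = 11.881 kg
Step 5: ED = E_pack / m_pack = 2166.2 / 11.881 = 182.3 Wh/kg

182.3 Wh/kg


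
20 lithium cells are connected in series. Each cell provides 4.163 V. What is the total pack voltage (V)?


V_pack = n * V_cell = 20 * 4.163 = 83.26 V

83.26 V


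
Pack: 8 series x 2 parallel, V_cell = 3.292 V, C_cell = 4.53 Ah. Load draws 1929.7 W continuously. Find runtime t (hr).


Step 1: E_pack = Ns * V_cell * Np * C_cell = 8 * 3.292 * 2 * 4.53 = 238.6 Wh
Step 2: t = E_pack / P = 238.6 / 1929.7 = 0.1236 hr

0.1236 hr


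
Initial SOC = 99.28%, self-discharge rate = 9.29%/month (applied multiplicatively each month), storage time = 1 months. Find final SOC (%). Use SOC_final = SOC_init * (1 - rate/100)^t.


decay = (1 - 9.29/100)^1 = 0.9071
SOC_final = 99.28 * 0.9071 = 90.06%

90.06%


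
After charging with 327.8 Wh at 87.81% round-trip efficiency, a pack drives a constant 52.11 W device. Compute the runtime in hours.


Step 1: E_discharge = eta/100 * E_charge = 87.81/100 * 327.8 = 287.84 Wh
Step 2: t = E_discharge / P = 287.84 / 52.11 = 5.524 hr

5.524 hr


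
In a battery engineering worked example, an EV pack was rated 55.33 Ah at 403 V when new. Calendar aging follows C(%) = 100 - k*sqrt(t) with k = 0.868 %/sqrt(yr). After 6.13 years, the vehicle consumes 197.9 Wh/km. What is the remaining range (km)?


Step 1: capacity retention = 100 - 0.868 * sqrt(6.13) = 100 - 0.868 * 2.4759 = 97.851%
Step 2: C_now = 55.33 * 97.851/100 = 54.141 Ah
Step 3: E_pack = V * C_now = 403 * 54.141 = 21819 Wh
Step 4: range = E_pack / consumption = 21819 / 197.9 = 110.3 km

110.3 km


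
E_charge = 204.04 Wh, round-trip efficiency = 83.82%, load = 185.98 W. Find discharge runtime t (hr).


Step 1: E_discharge = eta/100 * E_charge = 83.82/100 * 204.04 = 171.03 Wh
Step 2: t = E_discharge / P = 171.03 / 185.98 = 0.9196 hr

0.9196 hr


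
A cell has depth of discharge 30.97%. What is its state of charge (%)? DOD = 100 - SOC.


SOC = 100 - DOD = 100 - 30.97 = 69.03%

69.03%


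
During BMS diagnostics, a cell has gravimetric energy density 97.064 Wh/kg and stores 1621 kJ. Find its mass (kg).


Convert: E = 1621 kJ = 450.28 Wh
m = E / ED = 450.28 / 97.064 = 4.639 kg

4.639 kg


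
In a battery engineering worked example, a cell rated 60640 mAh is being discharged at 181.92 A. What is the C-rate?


Convert: capacity = 60640 mAh = 60.64 Ah
Rearranging: C_rate = 181.92 / 60.64 = 3C

3C


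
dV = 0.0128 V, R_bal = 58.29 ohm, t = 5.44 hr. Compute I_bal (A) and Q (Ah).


First, Ohm's law: I_bal = 0.0128 V / 58.29 ohm = 2.1959e-04 A
Then Q = I * t = 2.1959e-04 A * 5.44 hr = 0.001195 Ah

I=2.1959e-04 A, Q=0.001195 Ah


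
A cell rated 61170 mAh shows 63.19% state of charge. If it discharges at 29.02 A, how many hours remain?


Convert: C_total = 61170 mAh = 61.17 Ah
Step 1: remaining = SOC/100 * C_total = 63.19/100 * 61.17 = 38.653 Ah
Step 2: t = remaining / I = 38.653 / 29.02 = 1.332 hr

1.332 hr


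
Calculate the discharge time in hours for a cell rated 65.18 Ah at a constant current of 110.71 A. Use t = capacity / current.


Runtime = 65.18 Ah / 110.71 A = 0.5887 hr

0.5887 hr


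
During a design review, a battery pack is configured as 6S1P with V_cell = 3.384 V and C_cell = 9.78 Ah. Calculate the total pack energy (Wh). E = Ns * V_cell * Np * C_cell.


V_pack = 6 * 3.384 = 20.304 V
C_pack = 1 * 9.78 = 9.78 Ah
E = V_pack * C_pack = 20.304 * 9.78 = 198.6 Wh

198.6 Wh


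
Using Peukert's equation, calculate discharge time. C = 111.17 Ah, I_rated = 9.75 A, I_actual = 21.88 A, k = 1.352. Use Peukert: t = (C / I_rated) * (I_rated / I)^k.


t_rated = C / I_rated = 111.17 / 9.75 = 11.402 hr
(I_rated/I)^k = (0.44561)^1.352 = 0.33526
t = t_rated * (I_rated/I)^k = 11.402 * 0.33526 = 3.823 hr

3.823 hr


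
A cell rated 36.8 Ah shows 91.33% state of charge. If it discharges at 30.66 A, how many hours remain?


Step 1: remaining = SOC/100 * C_total = 91.33/100 * 36.8 = 33.609 Ah
Step 2: t = remaining / I = 33.609 / 30.66 = 1.096 hr

1.096 hr


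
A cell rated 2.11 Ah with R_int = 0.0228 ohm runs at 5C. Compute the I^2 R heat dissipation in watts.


Step 1: I = C_rate * capacity = 5 * 2.11 = 10.55 A
Step 2: Q = I^2 * R = 10.55^2 * 0.0228 = 111.3 * 0.0228 = 2.538 W

2.538 W


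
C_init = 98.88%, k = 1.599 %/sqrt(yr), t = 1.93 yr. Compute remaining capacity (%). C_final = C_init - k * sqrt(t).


Step 1: sqrt(1.93 yr) = 1.3892
Step 2: drop = 1.599 * 1.3892 = 2.2213
Step 3: C_final = 98.88 - 2.2213 = 96.66%

96.66%


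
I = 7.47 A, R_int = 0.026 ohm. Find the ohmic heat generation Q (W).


I^2 = 55.801
Q = 55.801 * 0.026 = 1.451 W

1.451 W


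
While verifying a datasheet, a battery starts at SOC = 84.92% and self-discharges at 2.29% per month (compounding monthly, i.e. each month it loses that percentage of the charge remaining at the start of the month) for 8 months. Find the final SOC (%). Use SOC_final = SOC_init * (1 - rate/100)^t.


Monthly retention factor = 1 - 2.29/100 = 0.9771
Over 8 months: factor^8 = 0.83083
SOC_final = 84.92 * 0.83083 = 70.55%

70.55%


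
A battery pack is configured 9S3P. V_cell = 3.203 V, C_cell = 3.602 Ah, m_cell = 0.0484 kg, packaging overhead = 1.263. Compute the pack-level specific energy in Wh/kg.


Step 1: V_pack = 9 * 3.203 = 28.827 V
Step 2: C_pack = 3 * 3.602 = 10.806 Ah
Step 3: E_pack = V_pack * C_pack = 28.827 * 10.806 = 311.5 Wh
Step 4: m_pack = 9 * 3 * 0.0484 * 1.263 = 1.6505 kg
Step 5: ED = E_pack / m_pack = 311.5 / 1.6505 = 188.7 Wh/kg

188.7 Wh/kg


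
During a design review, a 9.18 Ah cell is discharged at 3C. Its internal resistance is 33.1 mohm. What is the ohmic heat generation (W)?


Convert: R = 33.1 mohm = 0.0331 ohm
Step 1: I = C_rate * capacity = 3 * 9.18 = 27.54 A
Step 2: Q = I^2 * R = 27.54^2 * 0.0331 = 758.45 * 0.0331 = 25.10 W

25.10 W


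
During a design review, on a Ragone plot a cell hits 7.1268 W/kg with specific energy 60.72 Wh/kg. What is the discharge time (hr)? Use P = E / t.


t = E / P = 60.72 / 7.1268 = 8.520 hr

8.520 hr


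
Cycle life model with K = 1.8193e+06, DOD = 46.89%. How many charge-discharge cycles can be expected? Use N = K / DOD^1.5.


DOD^1.5 = 321.09
N = K / DOD^1.5 = 1.8193e+06 / 321.09 = 5666

5666 cycles


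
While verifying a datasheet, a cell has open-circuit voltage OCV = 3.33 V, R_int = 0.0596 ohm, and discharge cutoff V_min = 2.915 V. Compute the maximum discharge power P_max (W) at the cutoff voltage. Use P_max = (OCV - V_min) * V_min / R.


dV = OCV - V_min = 0.415 V (so I_max = dV / R)
P_max = dV * V_min / R = 0.415 * 2.915 / 0.0596 = 20.30 W

20.30 W


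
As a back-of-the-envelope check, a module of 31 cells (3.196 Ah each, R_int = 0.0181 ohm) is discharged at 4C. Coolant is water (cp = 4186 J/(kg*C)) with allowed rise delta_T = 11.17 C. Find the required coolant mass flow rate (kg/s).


Step 1: I = 4 * 3.196 = 12.784 A
Step 2: Q_cell = I^2 * R = 12.784^2 * 0.0181 = 2.9581 W
Step 3: Q_total = 31 * 2.9581 = 91.701 W
Step 4: m_dot = Q_total / (cp * dT) = 91.701 / (4186 * 11.17) = 0.001961 kg/s

0.001961 kg/s


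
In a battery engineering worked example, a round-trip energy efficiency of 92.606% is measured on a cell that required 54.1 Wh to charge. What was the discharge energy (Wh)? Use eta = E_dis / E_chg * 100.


E_dis = eta/100 * E_chg = 92.606/100 * 54.1 = 50.10 Wh

50.10 Wh


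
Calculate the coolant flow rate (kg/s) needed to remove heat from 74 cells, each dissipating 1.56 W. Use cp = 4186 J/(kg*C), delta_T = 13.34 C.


Q_total = 74 * 1.56 = 115.44 W
m_dot = Q_total / (cp * dT) = 115.44 / (4186 * 13.34) = 0.002067 kg/s

0.002067 kg/s


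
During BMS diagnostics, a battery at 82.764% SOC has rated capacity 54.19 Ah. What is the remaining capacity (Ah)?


remaining = SOC / 100 * total = 82.764 / 100 * 54.19 = 44.85 Ah

44.85 Ah


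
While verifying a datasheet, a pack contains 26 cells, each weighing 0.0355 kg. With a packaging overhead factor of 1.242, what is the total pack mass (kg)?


m_pack = n * m_cell * overhead = 26 * 0.0355 * 1.242 = 1.146 kg

1.146 kg
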